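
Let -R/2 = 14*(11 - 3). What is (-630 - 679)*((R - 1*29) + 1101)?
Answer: -1110032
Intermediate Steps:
R = -224 (R = -28*(11 - 3) = -28*8 = -2*112 = -224)
(-630 - 679)*((R - 1*29) + 1101) = (-630 - 679)*((-224 - 1*29) + 1101) = -1309*((-224 - 29) + 1101) = -1309*(-253 + 1101) = -1309*848 = -1110032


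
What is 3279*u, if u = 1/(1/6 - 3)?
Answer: -19674/17 ≈ -1157.3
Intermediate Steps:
u = -6/17 (u = 1/(1/6 - 3) = 1/(-17/6) = -6/17 ≈ -0.35294)
3279*u = 3279*(-6/17) = -19674/17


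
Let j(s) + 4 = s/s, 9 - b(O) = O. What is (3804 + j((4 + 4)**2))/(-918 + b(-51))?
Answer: -1267/286 ≈ -4.4301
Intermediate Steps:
b(O) = 9 - O
j(s) = -3 (j(s) = -4 + s/s = -4 + 1 = -3)
(3804 + j((4 + 4)**2))/(-918 + b(-51)) = (3804 - 3)/(-918 + (9 - 1*(-51))) = 3801/(-918 + (9 + 51)) = 3801/(-918 + 60) = 3801/(-858) = 3801*(-1/858) = -1267/286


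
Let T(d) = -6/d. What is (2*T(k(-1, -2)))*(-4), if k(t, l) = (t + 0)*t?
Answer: 48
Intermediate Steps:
k(t, l) = t**2 (k(t, l) = t*t = t**2)
(2*T(k(-1, -2)))*(-4) = (2*(-6/((-1)**2)))*(-4) = (2*(-6/1))*(-4) = (2*(-6*1))*(-4) = (2*(-6))*(-4) = -12*(-4) = 48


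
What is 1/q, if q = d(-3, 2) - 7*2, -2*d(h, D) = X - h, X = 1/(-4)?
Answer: -8/123 ≈ -0.065041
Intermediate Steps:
X = -¼ ≈ -0.25000
d(h, D) = ⅛ + h/2 (d(h, D) = -(-¼ - h)/2 = ⅛ + h/2)
q = -123/8 (q = (⅛ + (½)*(-3)) - 7*2 = (⅛ - 3/2) - 14 = -11/8 - 14 = -123/8 ≈ -15.375)
1/q = 1/(-123/8) = -8/123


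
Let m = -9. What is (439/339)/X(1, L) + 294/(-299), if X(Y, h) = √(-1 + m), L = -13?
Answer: -294/299 - 439*I*√10/3390 ≈ -0.98328 - 0.40951*I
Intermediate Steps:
X(Y, h) = I*√10 (X(Y, h) = √(-1 - 9) = √(-10) = I*√10)
(439/339)/X(1, L) + 294/(-299) = (439/339)/((I*√10)) + 294/(-299) = (439*(1/339))*(-I*√10/10) + 294*(-1/299) = 439*(-I*√10/10)/339 - 294/299 = -439*I*√10/3390 - 294/299 = -294/299 - 439*I*√10/3390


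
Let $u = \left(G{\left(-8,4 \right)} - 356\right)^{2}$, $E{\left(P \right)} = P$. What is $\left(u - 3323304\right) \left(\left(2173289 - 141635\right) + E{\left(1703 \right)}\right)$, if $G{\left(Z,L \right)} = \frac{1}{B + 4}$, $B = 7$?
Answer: $- \frac{786487357390563}{121} \approx -6.4999 \cdot 10^{12}$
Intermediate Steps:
$G{\left(Z,L \right)} = \frac{1}{11}$ ($G{\left(Z,L \right)} = \frac{1}{7 + 4} = \frac{1}{11}$)
$u = \frac{15327225}{121}$ ($u = \left(\frac{1}{11} - 356\right)^{2} = \left(- \frac{3915}{11}\right)^{2} = \frac{15327225}{121} \approx 1.2667 \cdot 10^{5}$)
$\left(u - 3323304\right) \left(\left(2173289 - 141635\right) + E{\left(1703 \right)}\right) = \left(\frac{15327225}{121} - 3323304\right) \left(\left(2173289 - 141635\right) + 1703\right) = - \frac{386792559 \left(\left(2173289 - 141635\right) + 1703\right)}{121} = - \frac{386792559 \left(2031654 + 1703\right)}{121} = \left(- \frac{386792559}{121}\right) 2033357 = - \frac{786487357390563}{121}$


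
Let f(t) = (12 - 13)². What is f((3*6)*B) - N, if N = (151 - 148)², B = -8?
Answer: -8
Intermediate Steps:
f(t) = 1 (f(t) = (-1)² = 1)
N = 9 (N = 3² = 9)
f((3*6)*B) - N = 1 - 1*9 = 1 - 9 = -8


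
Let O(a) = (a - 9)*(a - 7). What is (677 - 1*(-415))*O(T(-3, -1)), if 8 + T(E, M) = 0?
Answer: 278460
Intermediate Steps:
T(E, M) = -8 (T(E, M) = -8 + 0 = -8)
O(a) = (-9 + a)*(-7 + a)
(677 - 1*(-415))*O(T(-3, -1)) = (677 - 1*(-415))*(63 + (-8)² - 16*(-8)) = (677 + 415)*(63 + 64 + 128) = 1092*255 = 278460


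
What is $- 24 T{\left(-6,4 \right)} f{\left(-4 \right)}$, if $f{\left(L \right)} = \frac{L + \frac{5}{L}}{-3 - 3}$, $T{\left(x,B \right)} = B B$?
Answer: $-336$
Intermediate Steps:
$T{\left(x,B \right)} = B^{2}$
$f{\left(L \right)} = - \frac{5}{6 L} - \frac{L}{6}$ ($f{\left(L \right)} = \frac{L + \frac{5}{L}}{-6} = \left(L + \frac{5}{L}\right) \left(- \frac{1}{6}\right) = - \frac{5}{6 L} - \frac{L}{6}$)
$- 24 T{\left(-6,4 \right)} f{\left(-4 \right)} = - 24 \cdot 4^{2} \frac{-5 - \left(-4\right)^{2}}{6 \left(-4\right)} = \left(-24\right) 16 \cdot \frac{1}{6} \left(- \frac{1}{4}\right) \left(-5 - 16\right) = - 384 \cdot \frac{1}{6} \left(- \frac{1}{4}\right) \left(-5 - 16\right) = - 384 \cdot \frac{1}{6} \left(- \frac{1}{4}\right) \left(-21\right) = \left(-384\right) \frac{7}{8} = -336$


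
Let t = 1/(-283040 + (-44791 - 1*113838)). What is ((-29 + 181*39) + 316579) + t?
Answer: 142928063420/441669 ≈ 3.2361e+5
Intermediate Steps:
t = -1/441669 (t = 1/(-283040 + (-44791 - 113838)) = 1/(-283040 - 158629) = 1/(-441669) = -1/441669 ≈ -2.2641e-6)
((-29 + 181*39) + 316579) + t = ((-29 + 181*39) + 316579) - 1/441669 = ((-29 + 7059) + 316579) - 1/441669 = (7030 + 316579) - 1/441669 = 323609 - 1/441669 = 142928063420/441669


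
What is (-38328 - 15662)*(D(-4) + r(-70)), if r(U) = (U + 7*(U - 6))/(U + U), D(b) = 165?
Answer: -9140507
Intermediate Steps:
r(U) = (-42 + 8*U)/(2*U) (r(U) = (U + 7*(-6 + U))/((2*U)) = (U + (-42 + 7*U))*(1/(2*U)) = (-42 + 8*U)*(1/(2*U)) = (-42 + 8*U)/(2*U))
(-38328 - 15662)*(D(-4) + r(-70)) = (-38328 - 15662)*(165 + (4 - 21/(-70))) = -53990*(165 + (4 - 21*(-1/70))) = -53990*(165 + (4 + 3/10)) = -53990*(165 + 43/10) = -53990*1693/10 = -9140507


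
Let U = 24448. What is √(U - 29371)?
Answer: 3*I*√547 ≈ 70.164*I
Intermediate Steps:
√(U - 29371) = √(24448 - 29371) = √(-4923) = 3*I*√547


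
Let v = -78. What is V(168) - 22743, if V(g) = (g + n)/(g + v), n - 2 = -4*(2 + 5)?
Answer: -1023364/45 ≈ -22741.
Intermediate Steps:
n = -26 (n = 2 - 4*(2 + 5) = 2 - 4*7 = 2 - 28 = -26)
V(g) = (-26 + g)/(-78 + g) (V(g) = (g - 26)/(g - 78) = (-26 + g)/(-78 + g))
V(168) - 22743 = (-26 + 168)/(-78 + 168) - 22743 = 142/90 - 22743 = (1/90)*142 - 22743 = 71/45 - 22743 = -1023364/45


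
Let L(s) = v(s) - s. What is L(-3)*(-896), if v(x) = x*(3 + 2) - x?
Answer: 8064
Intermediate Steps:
v(x) = 4*x (v(x) = x*5 - x = 5*x - x = 4*x)
L(s) = 3*s (L(s) = 4*s - s = 3*s)
L(-3)*(-896) = (3*(-3))*(-896) = -9*(-896) = 8064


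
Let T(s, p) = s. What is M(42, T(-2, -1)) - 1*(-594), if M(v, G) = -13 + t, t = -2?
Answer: 579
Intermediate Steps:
M(v, G) = -15 (M(v, G) = -13 - 2 = -15)
M(42, T(-2, -1)) - 1*(-594) = -15 - 1*(-594) = -15 + 594 = 579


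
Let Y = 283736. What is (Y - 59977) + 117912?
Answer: 341671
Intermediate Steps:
(Y - 59977) + 117912 = (283736 - 59977) + 117912 = 223759 + 117912 = 341671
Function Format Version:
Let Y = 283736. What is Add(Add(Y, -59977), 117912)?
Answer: 341671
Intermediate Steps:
Add(Add(Y, -59977), 117912) = Add(Add(283736, -59977), 117912) = Add(223759, 117912) = 341671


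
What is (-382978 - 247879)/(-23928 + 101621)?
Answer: -630857/77693 ≈ -8.1199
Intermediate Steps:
(-382978 - 247879)/(-23928 + 101621) = -630857/77693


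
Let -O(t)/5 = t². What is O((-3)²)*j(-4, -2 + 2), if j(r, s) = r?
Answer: 1620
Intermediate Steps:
O(t) = -5*t²
O((-3)²)*j(-4, -2 + 2) = -5*((-3)²)²*(-4) = -5*9²*(-4) = -5*81*(-4) = -405*(-4) = 1620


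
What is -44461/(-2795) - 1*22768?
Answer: -63592099/2795 ≈ -22752.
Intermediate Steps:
-44461/(-2795) - 1*22768 = -44461*(-1/2795) - 22768 = 44461/2795 - 22768 = -63592099/2795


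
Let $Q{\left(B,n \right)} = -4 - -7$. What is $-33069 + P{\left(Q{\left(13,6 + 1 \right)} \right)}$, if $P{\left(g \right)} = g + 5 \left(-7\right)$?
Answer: $-33101$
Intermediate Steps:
$Q{\left(B,n \right)} = 3$ ($Q{\left(B,n \right)} = -4 + 7 = 3$)
$P{\left(g \right)} = -35 + g$ ($P{\left(g \right)} = g - 35 = -35 + g$)
$-33069 + P{\left(Q{\left(13,6 + 1 \right)} \right)} = -33069 + \left(-35 + 3\right) = -33069 - 32 = -33101$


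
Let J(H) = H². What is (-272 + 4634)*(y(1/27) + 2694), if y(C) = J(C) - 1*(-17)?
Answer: 2873569280/243 ≈ 1.1825e+7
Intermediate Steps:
y(C) = 17 + C² (y(C) = C² - 1*(-17) = C² + 17 = 17 + C²)
(-272 + 4634)*(y(1/27) + 2694) = (-272 + 4634)*((17 + (1/27)²) + 2694) = 4362*((17 + (1/27)²) + 2694) = 4362*((17 + 1/729) + 2694) = 4362*(12394/729 + 2694) = 4362*(1976320/729) = 2873569280/243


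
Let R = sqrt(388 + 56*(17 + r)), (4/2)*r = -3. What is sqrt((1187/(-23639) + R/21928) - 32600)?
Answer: sqrt(-547462697179169442132 + 1531677161861*sqrt(314))/129588998 ≈ 180.55*I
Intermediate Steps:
r = -3/2 (r = (1/2)*(-3) = -3/2 ≈ -1.5000)
R = 2*sqrt(314) (R = sqrt(388 + 56*(17 - 3/2)) = sqrt(388 + 56*(31/2)) = sqrt(388 + 868) = sqrt(1256) = 2*sqrt(314) ≈ 35.440)
sqrt((1187/(-23639) + R/21928) - 32600) = sqrt((1187/(-23639) + (2*sqrt(314))/21928) - 32600) = sqrt((1187*(-1/23639) + (2*sqrt(314))*(1/21928)) - 32600) = sqrt((-1187/23639 + sqrt(314)/10964) - 32600) = sqrt(-770632587/23639 + sqrt(314)/10964)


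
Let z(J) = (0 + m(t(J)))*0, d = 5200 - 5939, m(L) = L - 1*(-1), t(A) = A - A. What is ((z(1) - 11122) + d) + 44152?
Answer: 32291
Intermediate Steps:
t(A) = 0
m(L) = 1 + L (m(L) = L + 1 = 1 + L)
d = -739
z(J) = 0 (z(J) = (0 + (1 + 0))*0 = (0 + 1)*0 = 1*0 = 0)
((z(1) - 11122) + d) + 44152 = ((0 - 11122) - 739) + 44152 = (-11122 - 739) + 44152 = -11861 + 44152 = 32291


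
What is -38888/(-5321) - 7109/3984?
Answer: 117102803/21198864 ≈ 5.5240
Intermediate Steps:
-38888/(-5321) - 7109/3984 = -38888*(-1/5321) - 7109*1/3984 = 38888/5321 - 7109/3984 = 117102803/21198864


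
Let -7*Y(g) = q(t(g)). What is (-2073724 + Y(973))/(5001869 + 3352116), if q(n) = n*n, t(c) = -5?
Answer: -14516093/58477895 ≈ -0.24823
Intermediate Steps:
q(n) = n**2
Y(g) = -25/7 (Y(g) = -1/7*(-5)**2 = -1/7*25 = -25/7)
(-2073724 + Y(973))/(5001869 + 3352116) = (-2073724 - 25/7)/(5001869 + 3352116) = -14516093/7/8353985 = -14516093/7*1/8353985 = -14516093/58477895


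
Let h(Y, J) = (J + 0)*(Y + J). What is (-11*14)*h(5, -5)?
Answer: 0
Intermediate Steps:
h(Y, J) = J*(J + Y)
(-11*14)*h(5, -5) = (-11*14)*(-5*(-5 + 5)) = -(-770)*0 = -154*0 = 0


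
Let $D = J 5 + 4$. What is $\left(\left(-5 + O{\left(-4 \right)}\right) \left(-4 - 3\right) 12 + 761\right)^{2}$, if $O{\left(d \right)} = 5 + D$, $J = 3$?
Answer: $697225$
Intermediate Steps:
$D = 19$ ($D = 3 \cdot 5 + 4 = 15 + 4 = 19$)
$O{\left(d \right)} = 24$ ($O{\left(d \right)} = 5 + 19 = 24$)
$\left(\left(-5 + O{\left(-4 \right)}\right) \left(-4 - 3\right) 12 + 761\right)^{2} = \left(\left(-5 + 24\right) \left(-4 - 3\right) 12 + 761\right)^{2} = \left(19 \left(-4 - 3\right) 12 + 761\right)^{2} = \left(19 \left(-7\right) 12 + 761\right)^{2} = \left(\left(-133\right) 12 + 761\right)^{2} = \left(-1596 + 761\right)^{2} = \left(-835\right)^{2} = 697225$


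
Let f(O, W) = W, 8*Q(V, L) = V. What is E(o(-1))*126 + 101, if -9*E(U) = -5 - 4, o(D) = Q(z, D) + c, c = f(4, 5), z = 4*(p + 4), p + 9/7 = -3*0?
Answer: 227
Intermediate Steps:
p = -9/7 (p = -9/7 - 3*0 = -9/7 + 0 = -9/7 ≈ -1.2857)
z = 76/7 (z = 4*(-9/7 + 4) = 4*(19/7) = 76/7 ≈ 10.857)
Q(V, L) = V/8
c = 5
o(D) = 89/14 (o(D) = (1/8)*(76/7) + 5 = 19/14 + 5 = 89/14)
E(U) = 1 (E(U) = -(-5 - 4)/9 = -1/9*(-9) = 1)
E(o(-1))*126 + 101 = 1*126 + 101 = 126 + 101 = 227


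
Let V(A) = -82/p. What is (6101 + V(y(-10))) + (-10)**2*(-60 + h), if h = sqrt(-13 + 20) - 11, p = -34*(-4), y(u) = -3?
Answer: -67973/68 + 100*sqrt(7) ≈ -735.03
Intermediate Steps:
p = 136
h = -11 + sqrt(7) (h = sqrt(7) - 11 = -11 + sqrt(7) ≈ -8.3542)
V(A) = -41/68 (V(A) = -82/136 = -82*1/136 = -41/68)
(6101 + V(y(-10))) + (-10)**2*(-60 + h) = (6101 - 41/68) + (-10)**2*(-60 + (-11 + sqrt(7))) = 414827/68 + 100*(-71 + sqrt(7)) = 414827/68 + (-7100 + 100*sqrt(7)) = -67973/68 + 100*sqrt(7)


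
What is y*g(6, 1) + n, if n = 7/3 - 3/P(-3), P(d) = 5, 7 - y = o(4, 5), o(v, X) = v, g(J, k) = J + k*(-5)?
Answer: 71/15 ≈ 4.7333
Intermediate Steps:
g(J, k) = J - 5*k
y = 3 (y = 7 - 1*4 = 7 - 4 = 3)
n = 26/15 (n = 7/3 - 3/5 = 7*(⅓) - 3*⅕ = 7/3 - ⅗ = 26/15 ≈ 1.7333)
y*g(6, 1) + n = 3*(6 - 5*1) + 26/15 = 3*(6 - 5) + 26/15 = 3*1 + 26/15 = 3 + 26/15 = 71/15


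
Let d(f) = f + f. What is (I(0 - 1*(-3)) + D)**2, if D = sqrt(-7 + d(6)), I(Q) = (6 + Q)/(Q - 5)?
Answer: 101/4 - 9*sqrt(5) ≈ 5.1254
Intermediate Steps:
d(f) = 2*f
I(Q) = (6 + Q)/(-5 + Q)
D = sqrt(5) (D = sqrt(-7 + 2*6) = sqrt(-7 + 12) = sqrt(5) ≈ 2.2361)
(I(0 - 1*(-3)) + D)**2 = ((6 + (0 - 1*(-3)))/(-5 + (0 - 1*(-3))) + sqrt(5))**2 = ((6 + (0 + 3))/(-5 + (0 + 3)) + sqrt(5))**2 = ((6 + 3)/(-5 + 3) + sqrt(5))**2 = (9/(-2) + sqrt(5))**2 = (-1/2*9 + sqrt(5))**2 = (-9/2 + sqrt(5))**2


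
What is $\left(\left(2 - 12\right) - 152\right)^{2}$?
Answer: $26244$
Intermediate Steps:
$\left(\left(2 - 12\right) - 152\right)^{2} = \left(-10 - 152\right)^{2} = \left(-162\right)^{2} = 26244$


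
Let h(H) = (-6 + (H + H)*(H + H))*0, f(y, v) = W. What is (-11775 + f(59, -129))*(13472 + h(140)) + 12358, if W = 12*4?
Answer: -157973786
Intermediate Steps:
W = 48
f(y, v) = 48
h(H) = 0 (h(H) = (-6 + (2*H)*(2*H))*0 = (-6 + 4*H²)*0 = 0)
(-11775 + f(59, -129))*(13472 + h(140)) + 12358 = (-11775 + 48)*(13472 + 0) + 12358 = -11727*13472 + 12358 = -157986144 + 12358 = -157973786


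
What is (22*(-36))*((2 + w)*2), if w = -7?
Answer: 7920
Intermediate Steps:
(22*(-36))*((2 + w)*2) = (22*(-36))*((2 - 7)*2) = -(-3960)*2 = -792*(-10) = 7920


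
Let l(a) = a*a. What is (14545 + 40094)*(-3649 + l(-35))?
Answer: -132444936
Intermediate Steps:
l(a) = a²
(14545 + 40094)*(-3649 + l(-35)) = (14545 + 40094)*(-3649 + (-35)²) = 54639*(-3649 + 1225) = 54639*(-2424) = -132444936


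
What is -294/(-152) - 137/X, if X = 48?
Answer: -839/912 ≈ -0.91996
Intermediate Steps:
-294/(-152) - 137/X = -294/(-152) - 137/48 = -294*(-1/152) - 137*1/48 = 147/76 - 137/48 = -839/912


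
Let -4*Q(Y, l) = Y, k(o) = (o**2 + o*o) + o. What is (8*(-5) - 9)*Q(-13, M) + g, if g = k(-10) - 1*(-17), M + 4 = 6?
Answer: 191/4 ≈ 47.750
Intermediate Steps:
M = 2 (M = -4 + 6 = 2)
k(o) = o + 2*o**2 (k(o) = (o**2 + o**2) + o = 2*o**2 + o = o + 2*o**2)
Q(Y, l) = -Y/4
g = 207 (g = -10*(1 + 2*(-10)) - 1*(-17) = -10*(1 - 20) + 17 = -10*(-19) + 17 = 190 + 17 = 207)
(8*(-5) - 9)*Q(-13, M) + g = (8*(-5) - 9)*(-1/4*(-13)) + 207 = (-40 - 9)*(13/4) + 207 = -49*13/4 + 207 = -637/4 + 207 = 191/4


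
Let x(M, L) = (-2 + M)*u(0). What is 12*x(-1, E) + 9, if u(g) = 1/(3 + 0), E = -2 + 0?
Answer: -3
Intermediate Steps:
E = -2
u(g) = ⅓ (u(g) = 1/3 = ⅓)
x(M, L) = -⅔ + M/3 (x(M, L) = (-2 + M)*(⅓) = -⅔ + M/3)
12*x(-1, E) + 9 = 12*(-⅔ + (⅓)*(-1)) + 9 = 12*(-⅔ - ⅓) + 9 = 12*(-1) + 9 = -12 + 9 = -3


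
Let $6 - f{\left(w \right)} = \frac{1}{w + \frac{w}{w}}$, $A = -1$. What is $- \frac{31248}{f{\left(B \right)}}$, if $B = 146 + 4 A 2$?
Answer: $- \frac{620496}{119} \approx -5214.3$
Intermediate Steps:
$B = 138$ ($B = 146 + 4 \left(-1\right) 2 = 146 - 8 = 138$)
$f{\left(w \right)} = 6 - \frac{1}{1 + w}$ ($f{\left(w \right)} = 6 - \frac{1}{w + \frac{w}{w}} = 6 - \frac{1}{w + 1} = 6 - \frac{1}{1 + w}$)
$- \frac{31248}{f{\left(B \right)}} = - \frac{31248}{\frac{1}{1 + 138} \left(5 + 6 \cdot 138\right)} = - \frac{31248}{\frac{1}{139} \left(5 + 828\right)} = - \frac{31248}{\frac{1}{139} \cdot 833} = - \frac{31248}{\frac{833}{139}} = \left(-31248\right) \frac{139}{833} = - \frac{620496}{119}$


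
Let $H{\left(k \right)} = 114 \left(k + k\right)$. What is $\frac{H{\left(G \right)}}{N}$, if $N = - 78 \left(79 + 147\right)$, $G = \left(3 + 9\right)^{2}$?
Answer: $- \frac{2736}{1469} \approx -1.8625$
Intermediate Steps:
$G = 144$ ($G = 12^{2} = 144$)
$N = -17628$ ($N = \left(-78\right) 226 = -17628$)
$H{\left(k \right)} = 228 k$ ($H{\left(k \right)} = 114 \cdot 2 k = 228 k$)
$\frac{H{\left(G \right)}}{N} = \frac{228 \cdot 144}{-17628} = 32832 \left(- \frac{1}{17628}\right) = - \frac{2736}{1469}$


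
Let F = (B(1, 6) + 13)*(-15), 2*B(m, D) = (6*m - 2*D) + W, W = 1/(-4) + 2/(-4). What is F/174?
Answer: -385/464 ≈ -0.82974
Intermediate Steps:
W = -3/4 (W = 1*(-1/4) + 2*(-1/4) = -1/4 - 1/2 = -3/4 ≈ -0.75000)
B(m, D) = -3/8 - D + 3*m (B(m, D) = ((6*m - 2*D) - 3/4)/2 = ((-2*D + 6*m) - 3/4)/2 = (-3/4 - 2*D + 6*m)/2 = -3/8 - D + 3*m)
F = -1155/8 (F = ((-3/8 - 1*6 + 3*1) + 13)*(-15) = ((-3/8 - 6 + 3) + 13)*(-15) = (-27/8 + 13)*(-15) = (77/8)*(-15) = -1155/8 ≈ -144.38)
F/174 = -1155/8/174 = -1155/8*1/174 = -385/464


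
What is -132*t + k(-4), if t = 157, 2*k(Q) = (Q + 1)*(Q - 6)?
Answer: -20709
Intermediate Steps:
k(Q) = (1 + Q)*(-6 + Q)/2 (k(Q) = ((Q + 1)*(Q - 6))/2 = ((1 + Q)*(-6 + Q))/2 = (1 + Q)*(-6 + Q)/2)
-132*t + k(-4) = -132*157 + (-3 + (½)*(-4)² - 5/2*(-4)) = -20724 + (-3 + (½)*16 + 10) = -20724 + (-3 + 8 + 10) = -20724 + 15 = -20709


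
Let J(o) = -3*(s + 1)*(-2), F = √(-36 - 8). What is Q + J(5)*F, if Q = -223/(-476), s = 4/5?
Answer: 223/476 + 108*I*√11/5 ≈ 0.46849 + 71.639*I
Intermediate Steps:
s = ⅘ (s = 4*(⅕) = ⅘ ≈ 0.80000)
F = 2*I*√11 (F = √(-44) = 2*I*√11 ≈ 6.6332*I)
Q = 223/476 (Q = -223*(-1/476) = 223/476 ≈ 0.46849)
J(o) = 54/5 (J(o) = -3*(⅘ + 1)*(-2) = -3*9/5*(-2) = -27/5*(-2) = 54/5)
Q + J(5)*F = 223/476 + 54*(2*I*√11)/5 = 223/476 + 108*I*√11/5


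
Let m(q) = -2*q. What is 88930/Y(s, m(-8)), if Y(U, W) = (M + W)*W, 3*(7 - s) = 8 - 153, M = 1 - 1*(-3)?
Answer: 8893/32 ≈ 277.91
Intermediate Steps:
M = 4 (M = 1 + 3 = 4)
s = 166/3 (s = 7 - (8 - 153)/3 = 7 - ⅓*(-145) = 7 + 145/3 = 166/3 ≈ 55.333)
Y(U, W) = W*(4 + W) (Y(U, W) = (4 + W)*W = W*(4 + W))
88930/Y(s, m(-8)) = 88930/(((-2*(-8))*(4 - 2*(-8)))) = 88930/((16*(4 + 16))) = 88930/((16*20)) = 88930/320 = 88930*(1/320) = 8893/32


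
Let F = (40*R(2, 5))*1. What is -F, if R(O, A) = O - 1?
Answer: -40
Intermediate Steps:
R(O, A) = -1 + O
F = 40 (F = (40*(-1 + 2))*1 = (40*1)*1 = 40*1 = 40)
-F = -1*40 = -40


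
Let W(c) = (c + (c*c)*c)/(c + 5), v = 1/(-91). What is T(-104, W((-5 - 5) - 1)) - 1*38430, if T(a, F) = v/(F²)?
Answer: -1574551308339/40971931 ≈ -38430.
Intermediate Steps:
v = -1/91 ≈ -0.010989
W(c) = (c + c³)/(5 + c) (W(c) = (c + c²*c)/(5 + c) = (c + c³)/(5 + c))
T(a, F) = -1/(91*F²)
T(-104, W((-5 - 5) - 1)) - 1*38430 = -(5 + ((-5 - 5) - 1))²/(((-5 - 5) - 1) + ((-5 - 5) - 1)³)²/91 - 1*38430 = -(5 + (-10 - 1))²/((-10 - 1) + (-10 - 1)³)²/91 - 38430 = -(5 - 11)²/(-11 + (-11)³)²/91 - 38430 = -36/(-11 - 1331)²/91 - 38430 = -1/(91*(-⅙*(-1342))²) - 38430 = -1/(91*(671/3)²) - 38430 = -1/91*9/450241 - 38430 = -9/40971931 - 38430 = -1574551308339/40971931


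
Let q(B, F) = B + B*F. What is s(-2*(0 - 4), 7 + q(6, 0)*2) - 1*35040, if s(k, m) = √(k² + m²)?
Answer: -35040 + 5*√17 ≈ -35019.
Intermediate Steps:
s(-2*(0 - 4), 7 + q(6, 0)*2) - 1*35040 = √((-2*(0 - 4))² + (7 + (6*(1 + 0))*2)²) - 1*35040 = √((-2*(-4))² + (7 + (6*1)*2)²) - 35040 = √(8² + (7 + 6*2)²) - 35040 = √(64 + (7 + 12)²) - 35040 = √(64 + 19²) - 35040 = √(64 + 361) - 35040 = √425 - 35040 = 5*√17 - 35040 = -35040 + 5*√17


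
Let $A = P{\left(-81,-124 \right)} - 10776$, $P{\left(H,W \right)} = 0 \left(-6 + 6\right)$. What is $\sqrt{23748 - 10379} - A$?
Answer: $10776 + \sqrt{13369} \approx 10892.0$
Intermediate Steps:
$P{\left(H,W \right)} = 0$ ($P{\left(H,W \right)} = 0 \cdot 0 = 0$)
$A = -10776$ ($A = 0 - 10776 = -10776$)
$\sqrt{23748 - 10379} - A = \sqrt{23748 - 10379} - -10776 = \sqrt{13369} + 10776 = 10776 + \sqrt{13369}$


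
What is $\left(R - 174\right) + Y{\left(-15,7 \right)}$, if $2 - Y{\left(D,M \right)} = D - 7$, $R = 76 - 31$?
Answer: $-105$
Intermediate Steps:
$R = 45$
$Y{\left(D,M \right)} = 9 - D$ ($Y{\left(D,M \right)} = 2 - \left(D - 7\right) = 2 - \left(-7 + D\right) = 9 - D$)
$\left(R - 174\right) + Y{\left(-15,7 \right)} = \left(45 - 174\right) + \left(9 - -15\right) = -129 + \left(9 + 15\right) = -129 + 24 = -105$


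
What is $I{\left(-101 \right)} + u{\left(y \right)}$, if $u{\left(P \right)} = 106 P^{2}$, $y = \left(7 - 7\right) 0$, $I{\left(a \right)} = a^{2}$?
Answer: $10201$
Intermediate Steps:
$y = 0$ ($y = 0 \cdot 0 = 0$)
$I{\left(-101 \right)} + u{\left(y \right)} = \left(-101\right)^{2} + 106 \cdot 0^{2} = 10201 + 106 \cdot 0 = 10201 + 0 = 10201$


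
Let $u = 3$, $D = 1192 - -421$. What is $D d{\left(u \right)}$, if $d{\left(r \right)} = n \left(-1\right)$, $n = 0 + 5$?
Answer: $-8065$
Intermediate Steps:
$D = 1613$ ($D = 1192 + 421 = 1613$)
$n = 5$
$d{\left(r \right)} = -5$ ($d{\left(r \right)} = 5 \left(-1\right) = -5$)
$D d{\left(u \right)} = 1613 \left(-5\right) = -8065$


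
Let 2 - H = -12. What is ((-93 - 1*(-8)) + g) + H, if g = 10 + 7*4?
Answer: -33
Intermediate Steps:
H = 14 (H = 2 - 1*(-12) = 2 + 12 = 14)
g = 38 (g = 10 + 28 = 38)
((-93 - 1*(-8)) + g) + H = ((-93 - 1*(-8)) + 38) + 14 = ((-93 + 8) + 38) + 14 = (-85 + 38) + 14 = -47 + 14 = -33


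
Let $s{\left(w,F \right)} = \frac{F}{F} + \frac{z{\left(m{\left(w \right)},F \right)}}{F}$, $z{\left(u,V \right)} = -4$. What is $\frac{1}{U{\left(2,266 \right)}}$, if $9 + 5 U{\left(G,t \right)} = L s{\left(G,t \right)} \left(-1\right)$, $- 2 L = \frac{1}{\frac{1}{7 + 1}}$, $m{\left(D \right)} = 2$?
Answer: $- \frac{665}{673} \approx -0.98811$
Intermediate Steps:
$s{\left(w,F \right)} = 1 - \frac{4}{F}$ ($s{\left(w,F \right)} = \frac{F}{F} - \frac{4}{F} = 1 - \frac{4}{F}$)
$L = -4$ ($L = - \frac{1}{2 \frac{1}{7 + 1}} = - \frac{1}{2 \cdot \frac{1}{8}} = - \frac{\frac{1}{\frac{1}{8}}}{2} = \left(- \frac{1}{2}\right) 8 = -4$)
$U{\left(G,t \right)} = - \frac{9}{5} + \frac{4 \left(-4 + t\right)}{5 t}$ ($U{\left(G,t \right)} = - \frac{9}{5} + \frac{- 4 \frac{-4 + t}{t} \left(-1\right)}{5} = - \frac{9}{5} + \frac{- \frac{4 \left(-4 + t\right)}{t} \left(-1\right)}{5} = - \frac{9}{5} + \frac{4 \frac{1}{t} \left(-4 + t\right)}{5} = - \frac{9}{5} + \frac{4 \left(-4 + t\right)}{5 t}$)
$\frac{1}{U{\left(2,266 \right)}} = \frac{1}{\frac{1}{266} \left(- \frac{16}{5} - 266\right)} = \frac{1}{\frac{1}{266} \left(- \frac{1346}{5}\right)} = \frac{1}{- \frac{673}{665}} = - \frac{665}{673}$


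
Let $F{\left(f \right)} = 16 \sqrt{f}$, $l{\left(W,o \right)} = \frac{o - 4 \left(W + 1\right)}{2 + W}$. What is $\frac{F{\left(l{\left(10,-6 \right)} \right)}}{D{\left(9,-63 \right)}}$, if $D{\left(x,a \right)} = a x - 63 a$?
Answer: $\frac{20 i \sqrt{6}}{5103} \approx 0.0096002 i$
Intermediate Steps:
$D{\left(x,a \right)} = - 63 a + a x$
$l{\left(W,o \right)} = \frac{-4 + o - 4 W}{2 + W}$ ($l{\left(W,o \right)} = \frac{o - 4 \left(1 + W\right)}{2 + W} = \frac{o - \left(4 + 4 W\right)}{2 + W} = \frac{-4 + o - 4 W}{2 + W}$)
$\frac{F{\left(l{\left(10,-6 \right)} \right)}}{D{\left(9,-63 \right)}} = \frac{16 \sqrt{\frac{-4 - 6 - 40}{2 + 10}}}{\left(-63\right) \left(-63 + 9\right)} = \frac{16 \sqrt{\frac{-4 - 6 - 40}{12}}}{\left(-63\right) \left(-54\right)} = \frac{16 \sqrt{\frac{1}{12} \left(-50\right)}}{3402} = 16 \sqrt{- \frac{25}{6}} \cdot \frac{1}{3402} = 16 \frac{5 i \sqrt{6}}{6} \cdot \frac{1}{3402} = \frac{40 i \sqrt{6}}{3} \cdot \frac{1}{3402} = \frac{20 i \sqrt{6}}{5103}$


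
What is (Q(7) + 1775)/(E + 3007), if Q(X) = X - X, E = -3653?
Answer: -1775/646 ≈ -2.7477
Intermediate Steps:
Q(X) = 0
(Q(7) + 1775)/(E + 3007) = (0 + 1775)/(-3653 + 3007) = 1775/(-646) = 1775*(-1/646) = -1775/646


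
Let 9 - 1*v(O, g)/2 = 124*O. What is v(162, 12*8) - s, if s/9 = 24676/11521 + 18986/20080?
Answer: -4648323635757/115670840 ≈ -40186.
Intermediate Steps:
v(O, g) = 18 - 248*O
s = 3214043037/115670840 (s = 9*(24676/11521 + 18986/20080) = 9*(24676*(1/11521) + 18986*(1/20080)) = 9*(24676/11521 + 9493/10040) = 9*(357115893/115670840) = 3214043037/115670840 ≈ 27.786)
v(162, 12*8) - s = (18 - 248*162) - 1*3214043037/115670840 = (18 - 40176) - 3214043037/115670840 = -40158 - 3214043037/115670840 = -4648323635757/115670840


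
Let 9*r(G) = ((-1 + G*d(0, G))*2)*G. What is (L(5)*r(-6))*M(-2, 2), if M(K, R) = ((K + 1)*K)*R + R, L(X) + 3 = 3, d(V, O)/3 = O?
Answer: 0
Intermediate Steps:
d(V, O) = 3*O
L(X) = 0 (L(X) = -3 + 3 = 0)
M(K, R) = R + K*R*(1 + K) (M(K, R) = ((1 + K)*K)*R + R = (K*(1 + K))*R + R = K*R*(1 + K) + R = R + K*R*(1 + K))
r(G) = G*(-2 + 6*G²)/9 (r(G) = (((-1 + G*(3*G))*2)*G)/9 = (((-1 + 3*G²)*2)*G)/9 = ((-2 + 6*G²)*G)/9 = (G*(-2 + 6*G²))/9 = G*(-2 + 6*G²)/9)
(L(5)*r(-6))*M(-2, 2) = (0*((2/9)*(-6)*(-1 + 3*(-6)²)))*(2*(1 - 2 + (-2)²)) = (0*((2/9)*(-6)*(-1 + 3*36)))*(2*(1 - 2 + 4)) = (0*((2/9)*(-6)*(-1 + 108)))*(2*3) = (0*((2/9)*(-6)*107))*6 = (0*(-428/3))*6 = 0*6 = 0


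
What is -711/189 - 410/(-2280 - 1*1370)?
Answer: -27974/7665 ≈ -3.6496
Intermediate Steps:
-711/189 - 410/(-2280 - 1*1370) = -711*1/189 - 410/(-2280 - 1370) = -79/21 - 410/(-3650) = -79/21 - 410*(-1/3650) = -79/21 + 41/365 = -27974/7665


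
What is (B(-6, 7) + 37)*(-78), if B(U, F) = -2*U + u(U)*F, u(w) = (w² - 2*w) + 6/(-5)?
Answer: -146874/5 ≈ -29375.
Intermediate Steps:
u(w) = -6/5 + w² - 2*w (u(w) = (w² - 2*w) + 6*(-⅕) = (w² - 2*w) - 6/5 = -6/5 + w² - 2*w)
B(U, F) = -2*U + F*(-6/5 + U² - 2*U) (B(U, F) = -2*U + (-6/5 + U² - 2*U)*F = -2*U + F*(-6/5 + U² - 2*U))
(B(-6, 7) + 37)*(-78) = ((-2*(-6) - ⅕*7*(6 - 5*(-6)² + 10*(-6))) + 37)*(-78) = ((12 - ⅕*7*(6 - 5*36 - 60)) + 37)*(-78) = ((12 - ⅕*7*(6 - 180 - 60)) + 37)*(-78) = ((12 - ⅕*7*(-234)) + 37)*(-78) = ((12 + 1638/5) + 37)*(-78) = (1698/5 + 37)*(-78) = (1883/5)*(-78) = -146874/5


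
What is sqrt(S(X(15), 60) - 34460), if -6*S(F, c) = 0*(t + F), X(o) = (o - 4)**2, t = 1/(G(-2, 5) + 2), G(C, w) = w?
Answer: 2*I*sqrt(8615) ≈ 185.63*I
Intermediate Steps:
t = 1/7 (t = 1/(5 + 2) = 1/7 ≈ 0.14286)
X(o) = (-4 + o)**2
S(F, c) = 0 (S(F, c) = -0*(1/7 + F) = -1/6*0 = 0)
sqrt(S(X(15), 60) - 34460) = sqrt(0 - 34460) = sqrt(-34460) = 2*I*sqrt(8615)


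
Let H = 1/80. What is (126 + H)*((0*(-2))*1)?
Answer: 0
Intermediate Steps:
H = 1/80 ≈ 0.012500
(126 + H)*((0*(-2))*1) = (126 + 1/80)*((0*(-2))*1) = 10081*(0*1)/80 = (10081/80)*0 = 0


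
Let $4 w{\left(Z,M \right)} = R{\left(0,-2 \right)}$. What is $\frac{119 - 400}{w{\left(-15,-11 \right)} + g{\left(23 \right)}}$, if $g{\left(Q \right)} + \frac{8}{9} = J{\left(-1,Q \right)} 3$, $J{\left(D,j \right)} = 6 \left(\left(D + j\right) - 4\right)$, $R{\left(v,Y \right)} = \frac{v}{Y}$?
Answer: $- \frac{2529}{2908} \approx -0.86967$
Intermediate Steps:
$w{\left(Z,M \right)} = 0$ ($w{\left(Z,M \right)} = \frac{0 \frac{1}{-2}}{4} = \frac{0 \left(- \frac{1}{2}\right)}{4} = \frac{1}{4} \cdot 0 = 0$)
$J{\left(D,j \right)} = -24 + 6 D + 6 j$ ($J{\left(D,j \right)} = 6 \left(-4 + D + j\right) = -24 + 6 D + 6 j$)
$g{\left(Q \right)} = - \frac{818}{9} + 18 Q$ ($g{\left(Q \right)} = - \frac{8}{9} + \left(-24 + 6 \left(-1\right) + 6 Q\right) 3 = - \frac{8}{9} + \left(-24 - 6 + 6 Q\right) 3 = - \frac{8}{9} + \left(-30 + 6 Q\right) 3 = - \frac{8}{9} + \left(-90 + 18 Q\right) = - \frac{818}{9} + 18 Q$)
$\frac{119 - 400}{w{\left(-15,-11 \right)} + g{\left(23 \right)}} = \frac{119 - 400}{0 + \left(- \frac{818}{9} + 18 \cdot 23\right)} = - \frac{281}{0 + \left(- \frac{818}{9} + 414\right)} = - \frac{281}{0 + \frac{2908}{9}} = - \frac{281}{\frac{2908}{9}} = \left(-281\right) \frac{9}{2908} = - \frac{2529}{2908}$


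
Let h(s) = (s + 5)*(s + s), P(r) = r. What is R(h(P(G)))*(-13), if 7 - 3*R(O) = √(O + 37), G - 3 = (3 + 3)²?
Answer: -91/3 + 13*√3469/3 ≈ 224.89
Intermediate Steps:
G = 39 (G = 3 + (3 + 3)² = 3 + 6² = 3 + 36 = 39)
h(s) = 2*s*(5 + s) (h(s) = (5 + s)*(2*s) = 2*s*(5 + s))
R(O) = 7/3 - √(37 + O)/3 (R(O) = 7/3 - √(O + 37)/3 = 7/3 - √(37 + O)/3)
R(h(P(G)))*(-13) = (7/3 - √(37 + 2*39*(5 + 39))/3)*(-13) = (7/3 - √(37 + 2*39*44)/3)*(-13) = (7/3 - √(37 + 3432)/3)*(-13) = (7/3 - √3469/3)*(-13) = -91/3 + 13*√3469/3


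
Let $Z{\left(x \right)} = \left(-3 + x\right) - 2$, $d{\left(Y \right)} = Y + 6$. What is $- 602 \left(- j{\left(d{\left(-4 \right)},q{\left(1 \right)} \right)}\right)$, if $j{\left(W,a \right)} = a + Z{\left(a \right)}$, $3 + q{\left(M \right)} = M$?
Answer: $-5418$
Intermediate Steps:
$q{\left(M \right)} = -3 + M$
$d{\left(Y \right)} = 6 + Y$
$Z{\left(x \right)} = -5 + x$ ($Z{\left(x \right)} = \left(-3 + x\right) - 2 = -5 + x$)
$j{\left(W,a \right)} = -5 + 2 a$ ($j{\left(W,a \right)} = a + \left(-5 + a\right) = -5 + 2 a$)
$- 602 \left(- j{\left(d{\left(-4 \right)},q{\left(1 \right)} \right)}\right) = - 602 \left(- (-5 + 2 \left(-3 + 1\right))\right) = - 602 \left(- (-5 + 2 \left(-2\right))\right) = - 602 \left(- (-5 - 4)\right) = - 602 \left(\left(-1\right) \left(-9\right)\right) = \left(-602\right) 9 = -5418$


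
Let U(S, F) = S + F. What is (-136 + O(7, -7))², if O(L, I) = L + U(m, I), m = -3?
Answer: 19321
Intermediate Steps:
U(S, F) = F + S
O(L, I) = -3 + I + L (O(L, I) = L + (I - 3) = L + (-3 + I) = -3 + I + L)
(-136 + O(7, -7))² = (-136 + (-3 - 7 + 7))² = (-136 - 3)² = (-139)² = 19321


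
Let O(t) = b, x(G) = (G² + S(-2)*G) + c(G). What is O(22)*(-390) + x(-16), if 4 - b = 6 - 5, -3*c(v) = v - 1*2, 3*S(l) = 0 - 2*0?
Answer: -908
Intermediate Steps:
S(l) = 0 (S(l) = (0 - 2*0)/3 = (0 + 0)/3 = (⅓)*0 = 0)
c(v) = ⅔ - v/3 (c(v) = -(v - 1*2)/3 = -(v - 2)/3 = -(-2 + v)/3 = ⅔ - v/3)
x(G) = ⅔ + G² - G/3 (x(G) = (G² + 0*G) + (⅔ - G/3) = (G² + 0) + (⅔ - G/3) = G² + (⅔ - G/3) = ⅔ + G² - G/3)
b = 3 (b = 4 - (6 - 5) = 4 - 1*1 = 4 - 1 = 3)
O(t) = 3
O(22)*(-390) + x(-16) = 3*(-390) + (⅔ + (-16)² - ⅓*(-16)) = -1170 + (⅔ + 256 + 16/3) = -1170 + 262 = -908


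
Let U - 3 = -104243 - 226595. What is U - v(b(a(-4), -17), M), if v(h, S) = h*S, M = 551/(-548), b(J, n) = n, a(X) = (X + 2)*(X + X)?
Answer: -181306947/548 ≈ -3.3085e+5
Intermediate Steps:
a(X) = 2*X*(2 + X) (a(X) = (2 + X)*(2*X) = 2*X*(2 + X))
M = -551/548 (M = 551*(-1/548) = -551/548 ≈ -1.0055)
v(h, S) = S*h
U = -330835 (U = 3 + (-104243 - 226595) = 3 - 330838 = -330835)
U - v(b(a(-4), -17), M) = -330835 - (-551)*(-17)/548 = -330835 - 1*9367/548 = -330835 - 9367/548 = -181306947/548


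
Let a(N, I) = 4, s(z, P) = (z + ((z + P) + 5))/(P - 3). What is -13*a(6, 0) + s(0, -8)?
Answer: -569/11 ≈ -51.727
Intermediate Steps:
s(z, P) = (5 + P + 2*z)/(-3 + P) (s(z, P) = (z + ((P + z) + 5))/(-3 + P) = (z + (5 + P + z))/(-3 + P) = (5 + P + 2*z)/(-3 + P))
-13*a(6, 0) + s(0, -8) = -13*4 + (5 - 8 + 2*0)/(-3 - 8) = -52 + (5 - 8 + 0)/(-11) = -52 - 1/11*(-3) = -52 + 3/11 = -569/11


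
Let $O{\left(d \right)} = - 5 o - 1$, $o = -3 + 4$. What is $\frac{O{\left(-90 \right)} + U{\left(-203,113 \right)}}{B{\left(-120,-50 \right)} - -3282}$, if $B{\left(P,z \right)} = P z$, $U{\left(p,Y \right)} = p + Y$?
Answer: $- \frac{16}{1547} \approx -0.010343$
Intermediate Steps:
$o = 1$
$U{\left(p,Y \right)} = Y + p$
$O{\left(d \right)} = -6$ ($O{\left(d \right)} = \left(-5\right) 1 - 1 = -5 - 1 = -6$)
$\frac{O{\left(-90 \right)} + U{\left(-203,113 \right)}}{B{\left(-120,-50 \right)} - -3282} = \frac{-6 + \left(113 - 203\right)}{\left(-120\right) \left(-50\right) - -3282} = \frac{-6 - 90}{6000 + \left(-17929 + 21211\right)} = - \frac{96}{6000 + 3282} = - \frac{96}{9282} = \left(-96\right) \frac{1}{9282} = - \frac{16}{1547}$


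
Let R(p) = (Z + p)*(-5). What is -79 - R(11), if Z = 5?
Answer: 1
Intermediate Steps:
R(p) = -25 - 5*p (R(p) = (5 + p)*(-5) = -25 - 5*p)
-79 - R(11) = -79 - (-25 - 5*11) = -79 - (-25 - 55) = -79 - 1*(-80) = -79 + 80 = 1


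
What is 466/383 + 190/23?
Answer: 83488/8809 ≈ 9.4776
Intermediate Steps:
466/383 + 190/23 = 83488/8809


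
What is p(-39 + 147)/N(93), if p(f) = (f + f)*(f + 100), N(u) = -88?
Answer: -5616/11 ≈ -510.55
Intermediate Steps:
p(f) = 2*f*(100 + f) (p(f) = (2*f)*(100 + f) = 2*f*(100 + f))
p(-39 + 147)/N(93) = (2*(-39 + 147)*(100 + (-39 + 147)))/(-88) = (2*108*(100 + 108))*(-1/88) = (2*108*208)*(-1/88) = 44928*(-1/88) = -5616/11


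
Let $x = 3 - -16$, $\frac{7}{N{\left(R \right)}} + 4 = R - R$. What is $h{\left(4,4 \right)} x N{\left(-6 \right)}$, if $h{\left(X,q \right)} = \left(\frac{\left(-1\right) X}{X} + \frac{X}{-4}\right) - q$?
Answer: $\frac{399}{2} \approx 199.5$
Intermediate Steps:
$N{\left(R \right)} = - \frac{7}{4}$ ($N{\left(R \right)} = \frac{7}{-4 + \left(R - R\right)} = \frac{7}{-4 + 0} = \frac{7}{-4} = 7 \left(- \frac{1}{4}\right) = - \frac{7}{4}$)
$x = 19$ ($x = 3 + 16 = 19$)
$h{\left(X,q \right)} = -1 - q - \frac{X}{4}$ ($h{\left(X,q \right)} = \left(-1 + X \left(- \frac{1}{4}\right)\right) - q = \left(-1 - \frac{X}{4}\right) - q = -1 - q - \frac{X}{4}$)
$h{\left(4,4 \right)} x N{\left(-6 \right)} = \left(-1 - 4 - 1\right) 19 \left(- \frac{7}{4}\right) = \left(-6\right) 19 \left(- \frac{7}{4}\right) = \left(-114\right) \left(- \frac{7}{4}\right) = \frac{399}{2}$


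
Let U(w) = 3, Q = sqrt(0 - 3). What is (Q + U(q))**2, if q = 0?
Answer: (3 + I*sqrt(3))**2 ≈ 6.0 + 10.392*I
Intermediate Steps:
Q = I*sqrt(3) (Q = sqrt(-3) = I*sqrt(3) ≈ 1.732*I)
(Q + U(q))**2 = (I*sqrt(3) + 3)**2 = (3 + I*sqrt(3))**2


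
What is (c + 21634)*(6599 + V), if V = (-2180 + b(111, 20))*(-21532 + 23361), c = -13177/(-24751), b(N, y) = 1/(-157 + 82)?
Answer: -159865598028857644/1856325 ≈ -8.6119e+10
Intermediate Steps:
b(N, y) = -1/75 (b(N, y) = 1/(-75) = -1/75)
c = 13177/24751 (c = -13177*(-1/24751) = 13177/24751 ≈ 0.53238)
V = -299043329/75 (V = (-2180 - 1/75)*(-21532 + 23361) = -163501/75*1829 = -299043329/75 ≈ -3.9872e+6)
(c + 21634)*(6599 + V) = (13177/24751 + 21634)*(6599 - 299043329/75) = (535476311/24751)*(-298548404/75) = -159865598028857644/1856325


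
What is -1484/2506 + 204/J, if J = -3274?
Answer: -191780/293023 ≈ -0.65449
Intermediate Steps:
-1484/2506 + 204/J = -1484/2506 + 204/(-3274) = -1484*1/2506 + 204*(-1/3274) = -106/179 - 102/1637 = -191780/293023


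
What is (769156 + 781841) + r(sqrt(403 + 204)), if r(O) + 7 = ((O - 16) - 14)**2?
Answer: 1552497 - 60*sqrt(607) ≈ 1.5510e+6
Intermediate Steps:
r(O) = -7 + (-30 + O)**2 (r(O) = -7 + ((O - 16) - 14)**2 = -7 + ((-16 + O) - 14)**2 = -7 + (-30 + O)**2)
(769156 + 781841) + r(sqrt(403 + 204)) = (769156 + 781841) + (-7 + (-30 + sqrt(403 + 204))**2) = 1550997 + (-7 + (-30 + sqrt(607))**2) = 1550990 + (-30 + sqrt(607))**2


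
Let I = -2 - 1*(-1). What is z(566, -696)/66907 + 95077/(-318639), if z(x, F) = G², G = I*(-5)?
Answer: -6353350864/21319179573 ≈ -0.29801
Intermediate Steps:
I = -1 (I = -2 + 1 = -1)
G = 5 (G = -1*(-5) = 5)
z(x, F) = 25 (z(x, F) = 5² = 25)
z(566, -696)/66907 + 95077/(-318639) = 25/66907 + 95077/(-318639) = 25*(1/66907) + 95077*(-1/318639) = 25/66907 - 95077/318639 = -6353350864/21319179573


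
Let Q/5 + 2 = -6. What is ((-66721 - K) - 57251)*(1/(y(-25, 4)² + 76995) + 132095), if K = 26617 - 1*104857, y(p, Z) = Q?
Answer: -474789922447032/78595 ≈ -6.0410e+9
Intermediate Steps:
Q = -40 (Q = -10 + 5*(-6) = -10 - 30 = -40)
y(p, Z) = -40
K = -78240 (K = 26617 - 104857 = -78240)
((-66721 - K) - 57251)*(1/(y(-25, 4)² + 76995) + 132095) = ((-66721 - 1*(-78240)) - 57251)*(1/((-40)² + 76995) + 132095) = ((-66721 + 78240) - 57251)*(1/(1600 + 76995) + 132095) = (11519 - 57251)*(1/78595 + 132095) = -45732*(1/78595 + 132095) = -45732*10382006526/78595 = -474789922447032/78595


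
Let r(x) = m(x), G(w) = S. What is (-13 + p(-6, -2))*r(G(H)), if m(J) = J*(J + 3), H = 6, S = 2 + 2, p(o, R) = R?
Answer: -420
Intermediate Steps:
S = 4
G(w) = 4
m(J) = J*(3 + J)
r(x) = x*(3 + x)
(-13 + p(-6, -2))*r(G(H)) = (-13 - 2)*(4*(3 + 4)) = -60*7 = -15*28 = -420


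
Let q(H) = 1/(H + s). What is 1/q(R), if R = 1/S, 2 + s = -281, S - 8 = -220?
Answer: -59997/212 ≈ -283.00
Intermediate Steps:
S = -212 (S = 8 - 220 = -212)
s = -283 (s = -2 - 281 = -283)
R = -1/212 (R = 1/(-212) = -1/212 ≈ -0.0047170)
q(H) = 1/(-283 + H) (q(H) = 1/(H - 283) = 1/(-283 + H))
1/q(R) = 1/(1/(-283 - 1/212)) = 1/(1/(-59997/212)) = 1/(-212/59997) = -59997/212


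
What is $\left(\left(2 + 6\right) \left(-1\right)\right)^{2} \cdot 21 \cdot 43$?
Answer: $57792$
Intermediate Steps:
$\left(\left(2 + 6\right) \left(-1\right)\right)^{2} \cdot 21 \cdot 43 = \left(8 \left(-1\right)\right)^{2} \cdot 21 \cdot 43 = \left(-8\right)^{2} \cdot 21 \cdot 43 = 64 \cdot 21 \cdot 43 = 1344 \cdot 43 = 57792$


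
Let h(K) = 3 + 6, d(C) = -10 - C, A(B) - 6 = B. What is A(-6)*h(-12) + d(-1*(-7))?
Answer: -17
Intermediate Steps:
A(B) = 6 + B
h(K) = 9
A(-6)*h(-12) + d(-1*(-7)) = (6 - 6)*9 + (-10 - (-1)*(-7)) = 0*9 + (-10 - 1*7) = 0 + (-10 - 7) = 0 - 17 = -17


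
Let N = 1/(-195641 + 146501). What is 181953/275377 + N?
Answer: 8940895043/13532025780 ≈ 0.66072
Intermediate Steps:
N = -1/49140 (N = 1/(-49140) = -1/49140 ≈ -2.0350e-5)
181953/275377 + N = 181953/275377 - 1/49140 = 8940895043/13532025780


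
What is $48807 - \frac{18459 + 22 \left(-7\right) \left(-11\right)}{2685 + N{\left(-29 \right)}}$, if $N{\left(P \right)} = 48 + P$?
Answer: $\frac{131953975}{2704} \approx 48800.0$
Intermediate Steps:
$48807 - \frac{18459 + 22 \left(-7\right) \left(-11\right)}{2685 + N{\left(-29 \right)}} = 48807 - \frac{18459 + 22 \left(-7\right) \left(-11\right)}{2685 + \left(48 - 29\right)} = 48807 - \frac{18459 - -1694}{2685 + 19} = 48807 - \frac{18459 + 1694}{2704} = 48807 - 20153 \cdot \frac{1}{2704} = 48807 - \frac{20153}{2704} = \frac{131953975}{2704}$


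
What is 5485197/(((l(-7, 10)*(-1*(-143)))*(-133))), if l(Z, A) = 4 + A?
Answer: -5485197/266266 ≈ -20.600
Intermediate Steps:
5485197/(((l(-7, 10)*(-1*(-143)))*(-133))) = 5485197/((((4 + 10)*(-1*(-143)))*(-133))) = 5485197/(((14*143)*(-133))) = 5485197/((2002*(-133))) = 5485197/(-266266) = 5485197*(-1/266266) = -5485197/266266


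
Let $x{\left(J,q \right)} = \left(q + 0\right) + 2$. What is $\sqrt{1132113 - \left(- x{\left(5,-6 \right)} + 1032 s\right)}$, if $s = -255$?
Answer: $\sqrt{1395269} \approx 1181.2$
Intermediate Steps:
$x{\left(J,q \right)} = 2 + q$ ($x{\left(J,q \right)} = q + 2 = 2 + q$)
$\sqrt{1132113 - \left(- x{\left(5,-6 \right)} + 1032 s\right)} = \sqrt{1132113 + \left(\left(-1032\right) \left(-255\right) + \left(2 - 6\right)\right)} = \sqrt{1132113 + \left(263160 - 4\right)} = \sqrt{1132113 + 263156} = \sqrt{1395269}$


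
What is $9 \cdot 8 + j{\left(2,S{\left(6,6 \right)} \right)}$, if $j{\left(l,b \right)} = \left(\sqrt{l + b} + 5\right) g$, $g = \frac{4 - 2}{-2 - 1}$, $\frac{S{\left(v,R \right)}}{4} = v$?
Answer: $\frac{206}{3} - \frac{2 \sqrt{26}}{3} \approx 65.267$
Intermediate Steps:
$S{\left(v,R \right)} = 4 v$
$g = - \frac{2}{3}$ ($g = \frac{2}{-3} = 2 \left(- \frac{1}{3}\right) = - \frac{2}{3} \approx -0.66667$)
$j{\left(l,b \right)} = - \frac{10}{3} - \frac{2 \sqrt{b + l}}{3}$ ($j{\left(l,b \right)} = \left(\sqrt{l + b} + 5\right) \left(- \frac{2}{3}\right) = \left(\sqrt{b + l} + 5\right) \left(- \frac{2}{3}\right) = \left(5 + \sqrt{b + l}\right) \left(- \frac{2}{3}\right) = - \frac{10}{3} - \frac{2 \sqrt{b + l}}{3}$)
$9 \cdot 8 + j{\left(2,S{\left(6,6 \right)} \right)} = 9 \cdot 8 - \left(\frac{10}{3} + \frac{2 \sqrt{4 \cdot 6 + 2}}{3}\right) = 72 - \left(\frac{10}{3} + \frac{2 \sqrt{24 + 2}}{3}\right) = 72 - \left(\frac{10}{3} + \frac{2 \sqrt{26}}{3}\right) = \frac{206}{3} - \frac{2 \sqrt{26}}{3}$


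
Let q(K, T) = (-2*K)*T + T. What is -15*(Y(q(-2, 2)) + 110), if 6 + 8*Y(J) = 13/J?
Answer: -26259/16 ≈ -1641.2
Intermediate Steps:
q(K, T) = T - 2*K*T (q(K, T) = -2*K*T + T = T - 2*K*T)
Y(J) = -¾ + 13/(8*J) (Y(J) = -¾ + (13/J)/8 = -¾ + 13/(8*J))
-15*(Y(q(-2, 2)) + 110) = -15*((13 - 12*(1 - 2*(-2)))/(8*((2*(1 - 2*(-2))))) + 110) = -15*((13 - 12*(1 + 4))/(8*((2*(1 + 4)))) + 110) = -15*((13 - 12*5)/(8*((2*5))) + 110) = -15*((⅛)*(13 - 6*10)/10 + 110) = -15*((⅛)*(⅒)*(13 - 60) + 110) = -15*((⅛)*(⅒)*(-47) + 110) = -15*(-47/80 + 110) = -15*8753/80 = -26259/16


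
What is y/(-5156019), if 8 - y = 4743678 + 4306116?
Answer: 9049786/5156019 ≈ 1.7552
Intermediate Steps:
y = -9049786 (y = 8 - (4743678 + 4306116) = 8 - 1*9049794 = 8 - 9049794 = -9049786)
y/(-5156019) = -9049786/(-5156019) = -9049786*(-1/5156019) = 9049786/5156019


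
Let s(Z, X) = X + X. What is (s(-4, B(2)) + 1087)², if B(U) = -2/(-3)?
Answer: 10660225/9 ≈ 1.1845e+6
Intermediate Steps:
B(U) = ⅔ (B(U) = -2*(-⅓) = ⅔)
s(Z, X) = 2*X
(s(-4, B(2)) + 1087)² = (2*(⅔) + 1087)² = (4/3 + 1087)² = (3265/3)² = 10660225/9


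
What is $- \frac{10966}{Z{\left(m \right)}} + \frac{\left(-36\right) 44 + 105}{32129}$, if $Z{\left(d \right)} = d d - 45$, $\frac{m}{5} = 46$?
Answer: $- \frac{430499159}{1698178295} \approx -0.25351$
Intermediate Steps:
$m = 230$ ($m = 5 \cdot 46 = 230$)
$Z{\left(d \right)} = -45 + d^{2}$ ($Z{\left(d \right)} = d^{2} - 45 = -45 + d^{2}$)
$- \frac{10966}{Z{\left(m \right)}} + \frac{\left(-36\right) 44 + 105}{32129} = - \frac{10966}{-45 + 230^{2}} + \frac{\left(-36\right) 44 + 105}{32129} = - \frac{10966}{-45 + 52900} + \left(-1584 + 105\right) \frac{1}{32129} = - \frac{10966}{52855} - \frac{1479}{32129} = - \frac{430499159}{1698178295}$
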